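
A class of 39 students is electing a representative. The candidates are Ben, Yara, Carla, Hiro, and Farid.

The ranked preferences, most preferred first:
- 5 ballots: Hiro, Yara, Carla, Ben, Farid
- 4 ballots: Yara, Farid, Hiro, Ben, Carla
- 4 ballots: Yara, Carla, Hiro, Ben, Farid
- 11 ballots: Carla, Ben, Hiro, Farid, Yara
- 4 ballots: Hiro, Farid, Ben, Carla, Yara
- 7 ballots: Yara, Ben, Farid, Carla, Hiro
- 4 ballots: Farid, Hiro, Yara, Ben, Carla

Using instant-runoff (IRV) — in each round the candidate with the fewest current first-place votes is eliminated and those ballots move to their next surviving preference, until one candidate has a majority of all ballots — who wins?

Round 1: Ben 0, Yara 15, Carla 11, Hiro 9, Farid 4. Ben eliminated.
Round 2: Yara 15, Carla 11, Hiro 9, Farid 4. Farid eliminated.
Round 3: Yara 15, Carla 11, Hiro 13. Carla eliminated.
Round 4: Yara 15, Hiro 24. Hiro has a majority (≥20).

Hiro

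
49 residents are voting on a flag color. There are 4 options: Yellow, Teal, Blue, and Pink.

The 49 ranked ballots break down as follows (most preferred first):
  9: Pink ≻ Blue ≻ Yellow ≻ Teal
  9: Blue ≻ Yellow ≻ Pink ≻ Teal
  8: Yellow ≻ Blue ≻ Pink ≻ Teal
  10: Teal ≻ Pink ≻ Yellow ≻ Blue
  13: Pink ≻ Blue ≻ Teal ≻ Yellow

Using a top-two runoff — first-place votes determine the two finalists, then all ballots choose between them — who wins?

Pink

Round 1 first-place votes: Yellow 8, Teal 10, Blue 9, Pink 22. Pink and Teal advance.
Runoff: Pink is ranked above Teal on 39 ballots, Teal above Pink on 10.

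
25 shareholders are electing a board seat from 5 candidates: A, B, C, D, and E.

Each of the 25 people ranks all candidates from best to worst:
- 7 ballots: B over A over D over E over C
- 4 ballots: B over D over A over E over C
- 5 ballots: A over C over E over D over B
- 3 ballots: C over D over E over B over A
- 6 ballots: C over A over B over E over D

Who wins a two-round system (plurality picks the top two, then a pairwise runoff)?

C

Round 1 first-place votes: A 5, B 11, C 9, D 0, E 0. B and C advance.
Runoff: B is ranked above C on 11 ballots, C above B on 14.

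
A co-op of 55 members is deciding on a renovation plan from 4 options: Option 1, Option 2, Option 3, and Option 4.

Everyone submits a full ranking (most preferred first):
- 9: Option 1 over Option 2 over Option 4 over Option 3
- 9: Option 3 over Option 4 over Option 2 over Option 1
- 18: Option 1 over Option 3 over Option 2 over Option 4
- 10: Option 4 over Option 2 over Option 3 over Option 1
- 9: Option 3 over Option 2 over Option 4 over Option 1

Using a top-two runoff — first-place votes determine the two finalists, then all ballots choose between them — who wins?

Round 1 first-place votes: Option 1 27, Option 2 0, Option 3 18, Option 4 10. Option 1 and Option 3 advance.
Runoff: Option 1 is ranked above Option 3 on 27 ballots, Option 3 above Option 1 on 28.

Option 3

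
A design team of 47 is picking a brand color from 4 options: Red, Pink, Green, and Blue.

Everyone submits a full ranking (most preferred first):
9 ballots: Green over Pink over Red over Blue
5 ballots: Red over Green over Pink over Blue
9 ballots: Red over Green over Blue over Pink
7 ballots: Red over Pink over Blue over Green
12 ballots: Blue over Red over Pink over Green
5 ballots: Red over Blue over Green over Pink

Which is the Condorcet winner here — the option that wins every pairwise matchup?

Red

Red vs Pink: 38–9
Red vs Green: 38–9
Red vs Blue: 35–12
Red beats every other option.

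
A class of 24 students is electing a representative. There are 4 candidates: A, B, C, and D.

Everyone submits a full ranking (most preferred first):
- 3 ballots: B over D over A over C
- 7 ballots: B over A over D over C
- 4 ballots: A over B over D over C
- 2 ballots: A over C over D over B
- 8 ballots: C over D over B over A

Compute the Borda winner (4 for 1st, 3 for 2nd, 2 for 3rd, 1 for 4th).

B

A: 3×2 + 7×3 + 4×4 + 2×4 + 8×1 = 59
B: 3×4 + 7×4 + 4×3 + 2×1 + 8×2 = 70
C: 3×1 + 7×1 + 4×1 + 2×3 + 8×4 = 52
D: 3×3 + 7×2 + 4×2 + 2×2 + 8×3 = 59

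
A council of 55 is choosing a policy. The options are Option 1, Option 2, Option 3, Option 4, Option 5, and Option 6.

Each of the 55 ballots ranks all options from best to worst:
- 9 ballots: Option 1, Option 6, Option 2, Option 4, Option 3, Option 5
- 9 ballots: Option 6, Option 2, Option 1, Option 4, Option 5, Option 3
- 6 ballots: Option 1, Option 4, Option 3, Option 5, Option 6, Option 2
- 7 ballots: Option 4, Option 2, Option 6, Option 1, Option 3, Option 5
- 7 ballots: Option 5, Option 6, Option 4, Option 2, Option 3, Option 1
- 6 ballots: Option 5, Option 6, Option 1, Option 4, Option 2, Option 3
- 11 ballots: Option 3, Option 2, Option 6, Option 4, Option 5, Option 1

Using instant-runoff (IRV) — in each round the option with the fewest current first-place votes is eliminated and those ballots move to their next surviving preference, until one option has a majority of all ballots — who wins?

Round 1: Option 1 15, Option 2 0, Option 3 11, Option 4 7, Option 5 13, Option 6 9. Option 2 eliminated.
Round 2: Option 1 15, Option 3 11, Option 4 7, Option 5 13, Option 6 9. Option 4 eliminated.
Round 3: Option 1 15, Option 3 11, Option 5 13, Option 6 16. Option 3 eliminated.
Round 4: Option 1 15, Option 5 13, Option 6 27. Option 5 eliminated.
Round 5: Option 1 15, Option 6 40. Option 6 has a majority (≥28).

Option 6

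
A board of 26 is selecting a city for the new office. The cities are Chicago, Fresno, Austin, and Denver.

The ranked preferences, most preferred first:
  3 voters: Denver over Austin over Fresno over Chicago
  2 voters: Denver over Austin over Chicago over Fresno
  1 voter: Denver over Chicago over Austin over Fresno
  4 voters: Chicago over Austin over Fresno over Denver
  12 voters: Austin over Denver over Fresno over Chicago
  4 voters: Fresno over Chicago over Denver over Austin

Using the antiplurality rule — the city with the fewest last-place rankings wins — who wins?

Last-place votes: Chicago 15, Fresno 3, Austin 4, Denver 4.

Fresno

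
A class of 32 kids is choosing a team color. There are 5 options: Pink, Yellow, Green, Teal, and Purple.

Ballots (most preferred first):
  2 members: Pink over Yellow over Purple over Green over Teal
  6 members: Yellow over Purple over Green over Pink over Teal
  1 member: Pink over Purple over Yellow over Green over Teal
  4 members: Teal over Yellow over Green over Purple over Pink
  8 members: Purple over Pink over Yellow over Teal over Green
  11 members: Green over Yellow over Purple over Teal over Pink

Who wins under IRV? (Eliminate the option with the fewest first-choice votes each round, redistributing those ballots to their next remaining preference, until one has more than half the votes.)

Round 1: Pink 3, Yellow 6, Green 11, Teal 4, Purple 8. Pink eliminated.
Round 2: Yellow 8, Green 11, Teal 4, Purple 9. Teal eliminated.
Round 3: Yellow 12, Green 11, Purple 9. Purple eliminated.
Round 4: Yellow 21, Green 11. Yellow has a majority (≥17).

Yellow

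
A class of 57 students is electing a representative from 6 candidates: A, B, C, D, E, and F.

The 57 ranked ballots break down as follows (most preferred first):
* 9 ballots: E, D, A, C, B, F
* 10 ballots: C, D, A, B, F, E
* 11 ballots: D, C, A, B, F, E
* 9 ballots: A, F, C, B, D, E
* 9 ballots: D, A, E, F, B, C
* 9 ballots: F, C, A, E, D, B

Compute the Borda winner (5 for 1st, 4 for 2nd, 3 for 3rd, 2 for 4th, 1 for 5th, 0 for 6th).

A

A: 9×3 + 10×3 + 11×3 + 9×5 + 9×4 + 9×3 = 198
B: 9×1 + 10×2 + 11×2 + 9×2 + 9×1 + 9×0 = 78
C: 9×2 + 10×5 + 11×4 + 9×3 + 9×0 + 9×4 = 175
D: 9×4 + 10×4 + 11×5 + 9×1 + 9×5 + 9×1 = 194
E: 9×5 + 10×0 + 11×0 + 9×0 + 9×3 + 9×2 = 90
F: 9×0 + 10×1 + 11×1 + 9×4 + 9×2 + 9×5 = 120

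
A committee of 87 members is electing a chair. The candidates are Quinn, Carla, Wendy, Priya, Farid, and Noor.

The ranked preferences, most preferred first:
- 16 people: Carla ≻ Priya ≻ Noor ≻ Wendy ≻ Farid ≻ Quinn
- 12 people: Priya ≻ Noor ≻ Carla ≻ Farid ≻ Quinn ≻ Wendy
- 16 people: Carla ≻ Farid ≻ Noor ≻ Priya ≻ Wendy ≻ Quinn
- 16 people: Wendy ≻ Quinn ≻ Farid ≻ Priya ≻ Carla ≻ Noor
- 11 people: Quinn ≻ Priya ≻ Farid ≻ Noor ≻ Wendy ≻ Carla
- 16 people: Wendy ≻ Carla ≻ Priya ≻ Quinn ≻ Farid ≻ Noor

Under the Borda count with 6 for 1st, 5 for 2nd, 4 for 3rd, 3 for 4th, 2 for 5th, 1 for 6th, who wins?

Priya

Quinn: 16×1 + 12×2 + 16×1 + 16×5 + 11×6 + 16×3 = 250
Carla: 16×6 + 12×4 + 16×6 + 16×2 + 11×1 + 16×5 = 363
Wendy: 16×3 + 12×1 + 16×2 + 16×6 + 11×2 + 16×6 = 306
Priya: 16×5 + 12×6 + 16×3 + 16×3 + 11×5 + 16×4 = 367
Farid: 16×2 + 12×3 + 16×5 + 16×4 + 11×4 + 16×2 = 288
Noor: 16×4 + 12×5 + 16×4 + 16×1 + 11×3 + 16×1 = 253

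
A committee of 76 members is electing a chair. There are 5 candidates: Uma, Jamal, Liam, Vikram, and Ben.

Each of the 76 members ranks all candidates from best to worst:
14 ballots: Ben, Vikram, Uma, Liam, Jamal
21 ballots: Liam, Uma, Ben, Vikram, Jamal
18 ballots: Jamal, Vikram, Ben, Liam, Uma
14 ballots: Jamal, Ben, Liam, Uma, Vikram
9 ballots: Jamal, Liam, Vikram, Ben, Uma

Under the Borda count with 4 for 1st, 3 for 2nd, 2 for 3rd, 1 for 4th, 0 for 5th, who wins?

Ben

Uma: 14×2 + 21×3 + 18×0 + 14×1 + 9×0 = 105
Jamal: 14×0 + 21×0 + 18×4 + 14×4 + 9×4 = 164
Liam: 14×1 + 21×4 + 18×1 + 14×2 + 9×3 = 171
Vikram: 14×3 + 21×1 + 18×3 + 14×0 + 9×2 = 135
Ben: 14×4 + 21×2 + 18×2 + 14×3 + 9×1 = 185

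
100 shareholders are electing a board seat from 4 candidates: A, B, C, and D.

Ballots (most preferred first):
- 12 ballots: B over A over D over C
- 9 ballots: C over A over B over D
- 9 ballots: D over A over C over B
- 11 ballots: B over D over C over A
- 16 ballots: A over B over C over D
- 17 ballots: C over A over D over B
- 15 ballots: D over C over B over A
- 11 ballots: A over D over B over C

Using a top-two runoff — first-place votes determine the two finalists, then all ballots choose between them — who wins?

Round 1 first-place votes: A 27, B 23, C 26, D 24. A and C advance.
Runoff: A is ranked above C on 48 ballots, C above A on 52.

C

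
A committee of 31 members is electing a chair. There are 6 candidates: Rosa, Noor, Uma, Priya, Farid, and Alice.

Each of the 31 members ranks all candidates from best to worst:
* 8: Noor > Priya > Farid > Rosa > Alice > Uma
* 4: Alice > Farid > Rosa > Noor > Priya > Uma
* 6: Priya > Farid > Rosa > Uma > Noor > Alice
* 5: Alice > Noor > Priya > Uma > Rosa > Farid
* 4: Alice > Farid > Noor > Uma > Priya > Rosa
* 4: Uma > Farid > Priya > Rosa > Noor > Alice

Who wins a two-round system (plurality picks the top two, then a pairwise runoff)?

Round 1 first-place votes: Rosa 0, Noor 8, Uma 4, Priya 6, Farid 0, Alice 13. Alice and Noor advance.
Runoff: Alice is ranked above Noor on 13 ballots, Noor above Alice on 18.

Noor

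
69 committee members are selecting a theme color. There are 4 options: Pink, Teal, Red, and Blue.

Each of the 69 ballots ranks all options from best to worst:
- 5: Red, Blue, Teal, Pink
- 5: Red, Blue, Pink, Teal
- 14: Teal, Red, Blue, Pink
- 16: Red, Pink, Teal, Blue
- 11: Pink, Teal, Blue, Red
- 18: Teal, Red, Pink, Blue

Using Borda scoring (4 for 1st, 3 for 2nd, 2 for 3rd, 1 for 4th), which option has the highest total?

Pink: 5×1 + 5×2 + 14×1 + 16×3 + 11×4 + 18×2 = 157
Teal: 5×2 + 5×1 + 14×4 + 16×2 + 11×3 + 18×4 = 208
Red: 5×4 + 5×4 + 14×3 + 16×4 + 11×1 + 18×3 = 211
Blue: 5×3 + 5×3 + 14×2 + 16×1 + 11×2 + 18×1 = 114

Red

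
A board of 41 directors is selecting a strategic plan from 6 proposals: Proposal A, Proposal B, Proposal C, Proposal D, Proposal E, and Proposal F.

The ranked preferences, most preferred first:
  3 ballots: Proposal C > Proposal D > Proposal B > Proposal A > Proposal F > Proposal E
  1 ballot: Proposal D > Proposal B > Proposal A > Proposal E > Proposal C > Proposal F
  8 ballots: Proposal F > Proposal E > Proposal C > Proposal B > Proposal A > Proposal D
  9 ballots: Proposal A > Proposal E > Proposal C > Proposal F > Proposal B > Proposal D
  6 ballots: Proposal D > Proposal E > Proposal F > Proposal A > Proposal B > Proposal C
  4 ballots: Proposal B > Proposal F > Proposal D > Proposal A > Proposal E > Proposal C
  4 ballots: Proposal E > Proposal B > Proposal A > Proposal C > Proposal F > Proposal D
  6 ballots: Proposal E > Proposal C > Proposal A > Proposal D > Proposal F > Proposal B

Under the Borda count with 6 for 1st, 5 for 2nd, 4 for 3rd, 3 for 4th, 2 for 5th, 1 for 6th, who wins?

Proposal A: 3×3 + 1×4 + 8×2 + 9×6 + 6×3 + 4×3 + 4×4 + 6×4 = 153
Proposal B: 3×4 + 1×5 + 8×3 + 9×2 + 6×2 + 4×6 + 4×5 + 6×1 = 121
Proposal C: 3×6 + 1×2 + 8×4 + 9×4 + 6×1 + 4×1 + 4×3 + 6×5 = 140
Proposal D: 3×5 + 1×6 + 8×1 + 9×1 + 6×6 + 4×4 + 4×1 + 6×3 = 112
Proposal E: 3×1 + 1×3 + 8×5 + 9×5 + 6×5 + 4×2 + 4×6 + 6×6 = 189
Proposal F: 3×2 + 1×1 + 8×6 + 9×3 + 6×4 + 4×5 + 4×2 + 6×2 = 146

Proposal E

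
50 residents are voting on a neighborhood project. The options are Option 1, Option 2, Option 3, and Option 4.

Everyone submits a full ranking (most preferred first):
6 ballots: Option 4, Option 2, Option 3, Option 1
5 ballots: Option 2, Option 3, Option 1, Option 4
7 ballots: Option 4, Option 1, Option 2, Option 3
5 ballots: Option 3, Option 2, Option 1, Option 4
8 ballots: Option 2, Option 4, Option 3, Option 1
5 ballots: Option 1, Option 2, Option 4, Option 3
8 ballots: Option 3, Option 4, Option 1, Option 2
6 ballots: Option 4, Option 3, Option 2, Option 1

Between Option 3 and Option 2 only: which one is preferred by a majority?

Option 2

Option 3 is ranked above Option 2 on 19 ballots; Option 2 above Option 3 on 31.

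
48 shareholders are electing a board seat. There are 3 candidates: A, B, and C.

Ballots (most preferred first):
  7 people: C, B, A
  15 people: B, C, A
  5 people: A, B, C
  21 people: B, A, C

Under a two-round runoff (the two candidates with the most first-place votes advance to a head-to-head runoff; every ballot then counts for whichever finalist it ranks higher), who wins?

Round 1 first-place votes: A 5, B 36, C 7. B and C advance.
Runoff: B is ranked above C on 41 ballots, C above B on 7.

B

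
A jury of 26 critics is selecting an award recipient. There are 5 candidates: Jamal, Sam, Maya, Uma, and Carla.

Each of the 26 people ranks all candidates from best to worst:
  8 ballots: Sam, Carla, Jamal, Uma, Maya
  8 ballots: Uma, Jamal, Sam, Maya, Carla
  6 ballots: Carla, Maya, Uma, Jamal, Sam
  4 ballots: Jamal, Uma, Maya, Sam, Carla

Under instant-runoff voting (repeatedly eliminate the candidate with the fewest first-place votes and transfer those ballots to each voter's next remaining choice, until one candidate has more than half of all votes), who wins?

Uma

Round 1: Jamal 4, Sam 8, Maya 0, Uma 8, Carla 6. Maya eliminated.
Round 2: Jamal 4, Sam 8, Uma 8, Carla 6. Jamal eliminated.
Round 3: Sam 8, Uma 12, Carla 6. Carla eliminated.
Round 4: Sam 8, Uma 18. Uma has a majority (≥14).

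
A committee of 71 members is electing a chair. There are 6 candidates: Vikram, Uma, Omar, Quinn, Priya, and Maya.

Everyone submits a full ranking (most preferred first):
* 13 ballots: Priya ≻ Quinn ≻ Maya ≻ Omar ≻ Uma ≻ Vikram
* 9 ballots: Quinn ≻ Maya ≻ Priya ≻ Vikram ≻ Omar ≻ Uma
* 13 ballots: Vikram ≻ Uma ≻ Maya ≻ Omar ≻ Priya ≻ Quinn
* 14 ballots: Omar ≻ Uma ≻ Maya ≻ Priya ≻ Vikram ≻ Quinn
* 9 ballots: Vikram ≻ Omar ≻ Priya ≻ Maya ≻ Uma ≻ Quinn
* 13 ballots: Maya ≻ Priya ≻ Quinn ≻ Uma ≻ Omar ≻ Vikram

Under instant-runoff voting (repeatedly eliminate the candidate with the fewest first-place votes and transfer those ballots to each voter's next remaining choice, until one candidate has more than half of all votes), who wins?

Maya

Round 1: Vikram 22, Uma 0, Omar 14, Quinn 9, Priya 13, Maya 13. Uma eliminated.
Round 2: Vikram 22, Omar 14, Quinn 9, Priya 13, Maya 13. Quinn eliminated.
Round 3: Vikram 22, Omar 14, Priya 13, Maya 22. Priya eliminated.
Round 4: Vikram 22, Omar 14, Maya 35. Omar eliminated.
Round 5: Vikram 22, Maya 49. Maya has a majority (≥36).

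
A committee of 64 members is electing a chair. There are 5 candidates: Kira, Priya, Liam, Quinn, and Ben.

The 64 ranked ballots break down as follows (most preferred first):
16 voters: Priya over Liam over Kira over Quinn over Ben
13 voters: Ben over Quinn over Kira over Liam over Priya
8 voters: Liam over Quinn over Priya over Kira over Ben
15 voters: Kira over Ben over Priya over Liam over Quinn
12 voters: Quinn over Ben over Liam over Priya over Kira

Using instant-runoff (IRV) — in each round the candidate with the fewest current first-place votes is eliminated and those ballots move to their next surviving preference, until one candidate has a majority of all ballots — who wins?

Quinn

Round 1: Kira 15, Priya 16, Liam 8, Quinn 12, Ben 13. Liam eliminated.
Round 2: Kira 15, Priya 16, Quinn 20, Ben 13. Ben eliminated.
Round 3: Kira 15, Priya 16, Quinn 33. Quinn has a majority (≥33).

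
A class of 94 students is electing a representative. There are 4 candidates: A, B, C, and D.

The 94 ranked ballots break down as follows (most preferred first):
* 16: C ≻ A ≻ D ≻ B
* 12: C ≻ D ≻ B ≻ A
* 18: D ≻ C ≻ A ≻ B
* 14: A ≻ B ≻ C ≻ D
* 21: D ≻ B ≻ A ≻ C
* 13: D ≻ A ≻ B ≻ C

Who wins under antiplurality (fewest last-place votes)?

A

Last-place votes: A 12, B 34, C 34, D 14.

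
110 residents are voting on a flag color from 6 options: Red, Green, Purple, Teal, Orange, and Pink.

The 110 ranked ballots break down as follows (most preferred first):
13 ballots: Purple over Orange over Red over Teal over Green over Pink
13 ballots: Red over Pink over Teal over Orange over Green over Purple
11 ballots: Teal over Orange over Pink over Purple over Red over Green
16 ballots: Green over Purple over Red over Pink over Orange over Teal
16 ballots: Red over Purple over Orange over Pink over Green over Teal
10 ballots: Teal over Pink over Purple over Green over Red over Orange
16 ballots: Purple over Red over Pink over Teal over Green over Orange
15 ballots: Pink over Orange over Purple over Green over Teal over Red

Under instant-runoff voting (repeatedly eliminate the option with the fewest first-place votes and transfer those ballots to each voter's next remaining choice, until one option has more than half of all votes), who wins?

Purple

Round 1: Red 29, Green 16, Purple 29, Teal 21, Orange 0, Pink 15. Orange eliminated.
Round 2: Red 29, Green 16, Purple 29, Teal 21, Pink 15. Pink eliminated.
Round 3: Red 29, Green 16, Purple 44, Teal 21. Green eliminated.
Round 4: Red 29, Purple 60, Teal 21. Purple has a majority (≥56).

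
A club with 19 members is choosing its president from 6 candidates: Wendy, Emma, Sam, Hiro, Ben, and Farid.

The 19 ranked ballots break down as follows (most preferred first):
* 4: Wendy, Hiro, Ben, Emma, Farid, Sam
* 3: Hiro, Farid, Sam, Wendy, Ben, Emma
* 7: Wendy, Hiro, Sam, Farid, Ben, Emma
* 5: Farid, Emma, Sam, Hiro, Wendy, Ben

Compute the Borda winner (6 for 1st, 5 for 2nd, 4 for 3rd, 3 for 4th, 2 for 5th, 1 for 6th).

Hiro

Wendy: 4×6 + 3×3 + 7×6 + 5×2 = 85
Emma: 4×3 + 3×1 + 7×1 + 5×5 = 47
Sam: 4×1 + 3×4 + 7×4 + 5×4 = 64
Hiro: 4×5 + 3×6 + 7×5 + 5×3 = 88
Ben: 4×4 + 3×2 + 7×2 + 5×1 = 41
Farid: 4×2 + 3×5 + 7×3 + 5×6 = 74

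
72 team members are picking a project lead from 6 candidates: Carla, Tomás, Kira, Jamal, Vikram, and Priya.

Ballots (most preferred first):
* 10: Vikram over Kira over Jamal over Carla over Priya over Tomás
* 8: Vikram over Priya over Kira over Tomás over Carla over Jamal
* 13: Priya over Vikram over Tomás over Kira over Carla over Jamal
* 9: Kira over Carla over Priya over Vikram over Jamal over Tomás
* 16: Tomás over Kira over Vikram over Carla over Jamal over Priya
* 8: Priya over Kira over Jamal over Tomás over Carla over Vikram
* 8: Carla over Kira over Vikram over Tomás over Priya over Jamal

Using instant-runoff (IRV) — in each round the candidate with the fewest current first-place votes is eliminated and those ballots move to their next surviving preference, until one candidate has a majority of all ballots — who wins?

Round 1: Carla 8, Tomás 16, Kira 9, Jamal 0, Vikram 18, Priya 21. Jamal eliminated.
Round 2: Carla 8, Tomás 16, Kira 9, Vikram 18, Priya 21. Carla eliminated.
Round 3: Tomás 16, Kira 17, Vikram 18, Priya 21. Tomás eliminated.
Round 4: Kira 33, Vikram 18, Priya 21. Vikram eliminated.
Round 5: Kira 43, Priya 29. Kira has a majority (≥37).

Kira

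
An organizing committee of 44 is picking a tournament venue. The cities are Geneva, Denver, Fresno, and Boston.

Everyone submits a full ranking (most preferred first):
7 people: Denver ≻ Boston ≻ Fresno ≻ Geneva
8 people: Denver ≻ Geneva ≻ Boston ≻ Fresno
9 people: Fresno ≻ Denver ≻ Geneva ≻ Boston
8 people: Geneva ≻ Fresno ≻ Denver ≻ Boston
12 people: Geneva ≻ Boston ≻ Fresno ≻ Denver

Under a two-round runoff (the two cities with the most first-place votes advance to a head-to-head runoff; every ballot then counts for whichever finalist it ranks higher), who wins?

Denver

Round 1 first-place votes: Geneva 20, Denver 15, Fresno 9, Boston 0. Geneva and Denver advance.
Runoff: Geneva is ranked above Denver on 20 ballots, Denver above Geneva on 24.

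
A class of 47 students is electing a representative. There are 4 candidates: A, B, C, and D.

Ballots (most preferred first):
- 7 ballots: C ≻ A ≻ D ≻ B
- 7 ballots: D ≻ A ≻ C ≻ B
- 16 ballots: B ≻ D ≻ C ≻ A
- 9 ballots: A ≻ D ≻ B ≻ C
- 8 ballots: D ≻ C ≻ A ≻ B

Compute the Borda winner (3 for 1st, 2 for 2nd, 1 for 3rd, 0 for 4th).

A: 7×2 + 7×2 + 16×0 + 9×3 + 8×1 = 63
B: 7×0 + 7×0 + 16×3 + 9×1 + 8×0 = 57
C: 7×3 + 7×1 + 16×1 + 9×0 + 8×2 = 60
D: 7×1 + 7×3 + 16×2 + 9×2 + 8×3 = 102

D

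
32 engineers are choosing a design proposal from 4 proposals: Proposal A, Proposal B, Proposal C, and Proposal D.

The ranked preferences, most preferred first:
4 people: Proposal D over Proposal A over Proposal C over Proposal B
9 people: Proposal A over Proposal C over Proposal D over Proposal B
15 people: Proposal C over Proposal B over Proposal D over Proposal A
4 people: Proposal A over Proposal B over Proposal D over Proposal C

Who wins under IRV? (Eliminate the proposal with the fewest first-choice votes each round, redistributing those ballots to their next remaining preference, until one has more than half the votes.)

Proposal A

Round 1: Proposal A 13, Proposal B 0, Proposal C 15, Proposal D 4. Proposal B eliminated.
Round 2: Proposal A 13, Proposal C 15, Proposal D 4. Proposal D eliminated.
Round 3: Proposal A 17, Proposal C 15. Proposal A has a majority (≥17).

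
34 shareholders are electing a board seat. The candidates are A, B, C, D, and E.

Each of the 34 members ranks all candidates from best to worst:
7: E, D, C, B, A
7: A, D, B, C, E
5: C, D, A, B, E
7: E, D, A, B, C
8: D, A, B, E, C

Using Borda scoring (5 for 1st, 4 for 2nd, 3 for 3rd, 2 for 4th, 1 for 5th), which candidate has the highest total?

A: 7×1 + 7×5 + 5×3 + 7×3 + 8×4 = 110
B: 7×2 + 7×3 + 5×2 + 7×2 + 8×3 = 83
C: 7×3 + 7×2 + 5×5 + 7×1 + 8×1 = 75
D: 7×4 + 7×4 + 5×4 + 7×4 + 8×5 = 144
E: 7×5 + 7×1 + 5×1 + 7×5 + 8×2 = 98

D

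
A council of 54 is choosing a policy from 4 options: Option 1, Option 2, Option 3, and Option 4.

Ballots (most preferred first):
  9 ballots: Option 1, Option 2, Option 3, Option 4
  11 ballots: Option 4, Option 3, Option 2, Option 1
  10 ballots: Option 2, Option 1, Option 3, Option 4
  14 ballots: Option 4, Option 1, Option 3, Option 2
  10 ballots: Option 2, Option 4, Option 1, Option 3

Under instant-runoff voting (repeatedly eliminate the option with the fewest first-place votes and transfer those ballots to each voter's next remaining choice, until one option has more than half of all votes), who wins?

Option 2

Round 1: Option 1 9, Option 2 20, Option 3 0, Option 4 25. Option 3 eliminated.
Round 2: Option 1 9, Option 2 20, Option 4 25. Option 1 eliminated.
Round 3: Option 2 29, Option 4 25. Option 2 has a majority (≥28).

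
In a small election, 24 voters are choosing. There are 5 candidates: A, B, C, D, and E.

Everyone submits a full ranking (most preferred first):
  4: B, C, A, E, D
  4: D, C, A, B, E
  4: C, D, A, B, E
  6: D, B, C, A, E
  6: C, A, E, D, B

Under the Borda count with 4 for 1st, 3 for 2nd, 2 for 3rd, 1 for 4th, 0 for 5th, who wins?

C

A: 4×2 + 4×2 + 4×2 + 6×1 + 6×3 = 48
B: 4×4 + 4×1 + 4×1 + 6×3 + 6×0 = 42
C: 4×3 + 4×3 + 4×4 + 6×2 + 6×4 = 76
D: 4×0 + 4×4 + 4×3 + 6×4 + 6×1 = 58
E: 4×1 + 4×0 + 4×0 + 6×0 + 6×2 = 16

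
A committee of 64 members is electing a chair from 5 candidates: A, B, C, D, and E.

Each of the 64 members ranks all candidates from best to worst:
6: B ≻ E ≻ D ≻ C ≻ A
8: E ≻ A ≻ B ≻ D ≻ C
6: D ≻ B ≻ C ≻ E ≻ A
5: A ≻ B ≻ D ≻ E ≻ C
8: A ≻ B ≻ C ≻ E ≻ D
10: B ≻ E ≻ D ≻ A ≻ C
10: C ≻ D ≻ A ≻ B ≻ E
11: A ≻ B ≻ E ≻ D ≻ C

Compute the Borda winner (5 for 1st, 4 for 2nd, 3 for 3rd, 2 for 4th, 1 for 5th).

B

A: 6×1 + 8×4 + 6×1 + 5×5 + 8×5 + 10×2 + 10×3 + 11×5 = 214
B: 6×5 + 8×3 + 6×4 + 5×4 + 8×4 + 10×5 + 10×2 + 11×4 = 244
C: 6×2 + 8×1 + 6×3 + 5×1 + 8×3 + 10×1 + 10×5 + 11×1 = 138
D: 6×3 + 8×2 + 6×5 + 5×3 + 8×1 + 10×3 + 10×4 + 11×2 = 179
E: 6×4 + 8×5 + 6×2 + 5×2 + 8×2 + 10×4 + 10×1 + 11×3 = 185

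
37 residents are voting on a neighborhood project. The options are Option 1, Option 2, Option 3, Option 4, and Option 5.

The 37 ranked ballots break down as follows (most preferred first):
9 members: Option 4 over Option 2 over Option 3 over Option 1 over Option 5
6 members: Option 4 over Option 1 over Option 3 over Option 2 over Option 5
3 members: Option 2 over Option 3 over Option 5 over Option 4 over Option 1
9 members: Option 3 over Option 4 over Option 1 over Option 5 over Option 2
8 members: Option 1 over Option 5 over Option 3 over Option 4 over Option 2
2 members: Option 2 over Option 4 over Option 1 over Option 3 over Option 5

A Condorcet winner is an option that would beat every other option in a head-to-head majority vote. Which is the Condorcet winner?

Option 3 vs Option 1: 21–16
Option 3 vs Option 2: 23–14
Option 3 vs Option 4: 20–17
Option 3 vs Option 5: 29–8
Option 3 beats every other option.

Option 3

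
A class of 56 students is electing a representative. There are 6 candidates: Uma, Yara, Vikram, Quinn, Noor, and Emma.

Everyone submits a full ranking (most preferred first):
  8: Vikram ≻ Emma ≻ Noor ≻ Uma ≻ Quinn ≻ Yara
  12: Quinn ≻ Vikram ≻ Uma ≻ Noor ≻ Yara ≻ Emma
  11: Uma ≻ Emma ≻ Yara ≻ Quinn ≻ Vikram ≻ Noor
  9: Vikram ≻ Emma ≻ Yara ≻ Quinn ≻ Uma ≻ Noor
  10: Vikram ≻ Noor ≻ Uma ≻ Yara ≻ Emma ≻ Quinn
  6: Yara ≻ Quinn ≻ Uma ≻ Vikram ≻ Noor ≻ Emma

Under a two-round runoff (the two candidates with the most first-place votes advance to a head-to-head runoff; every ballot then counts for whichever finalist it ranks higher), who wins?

Quinn

Round 1 first-place votes: Uma 11, Yara 6, Vikram 27, Quinn 12, Noor 0, Emma 0. Vikram and Quinn advance.
Runoff: Vikram is ranked above Quinn on 27 ballots, Quinn above Vikram on 29.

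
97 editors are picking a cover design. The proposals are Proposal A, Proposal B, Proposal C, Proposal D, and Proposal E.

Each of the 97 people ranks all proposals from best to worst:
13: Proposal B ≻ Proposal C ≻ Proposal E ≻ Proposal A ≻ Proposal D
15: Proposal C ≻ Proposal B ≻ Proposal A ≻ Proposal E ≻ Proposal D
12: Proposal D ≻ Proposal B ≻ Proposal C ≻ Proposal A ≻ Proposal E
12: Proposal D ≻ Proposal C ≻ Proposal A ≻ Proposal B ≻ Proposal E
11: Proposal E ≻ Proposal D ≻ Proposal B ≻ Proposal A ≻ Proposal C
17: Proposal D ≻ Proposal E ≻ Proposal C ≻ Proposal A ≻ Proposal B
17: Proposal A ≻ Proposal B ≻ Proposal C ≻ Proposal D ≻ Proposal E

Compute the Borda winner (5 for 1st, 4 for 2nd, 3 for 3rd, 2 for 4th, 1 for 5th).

Proposal A: 13×2 + 15×3 + 12×2 + 12×3 + 11×2 + 17×2 + 17×5 = 272
Proposal B: 13×5 + 15×4 + 12×4 + 12×2 + 11×3 + 17×1 + 17×4 = 315
Proposal C: 13×4 + 15×5 + 12×3 + 12×4 + 11×1 + 17×3 + 17×3 = 324
Proposal D: 13×1 + 15×1 + 12×5 + 12×5 + 11×4 + 17×5 + 17×2 = 311
Proposal E: 13×3 + 15×2 + 12×1 + 12×1 + 11×5 + 17×4 + 17×1 = 233

Proposal C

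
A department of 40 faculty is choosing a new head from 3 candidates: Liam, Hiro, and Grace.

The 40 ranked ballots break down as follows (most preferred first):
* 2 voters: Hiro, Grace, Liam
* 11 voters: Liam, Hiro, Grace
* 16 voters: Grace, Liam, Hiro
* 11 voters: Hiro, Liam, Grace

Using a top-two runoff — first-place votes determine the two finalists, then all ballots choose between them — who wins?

Round 1 first-place votes: Liam 11, Hiro 13, Grace 16. Grace and Hiro advance.
Runoff: Grace is ranked above Hiro on 16 ballots, Hiro above Grace on 24.

Hiro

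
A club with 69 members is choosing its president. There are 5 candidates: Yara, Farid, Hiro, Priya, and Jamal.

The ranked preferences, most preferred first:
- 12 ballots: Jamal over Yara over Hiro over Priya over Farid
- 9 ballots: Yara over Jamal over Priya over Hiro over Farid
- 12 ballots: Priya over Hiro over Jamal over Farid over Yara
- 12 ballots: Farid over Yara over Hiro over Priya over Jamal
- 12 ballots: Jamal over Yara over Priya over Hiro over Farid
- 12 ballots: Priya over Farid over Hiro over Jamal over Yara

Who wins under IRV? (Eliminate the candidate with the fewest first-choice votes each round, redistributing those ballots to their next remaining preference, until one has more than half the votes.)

Priya

Round 1: Yara 9, Farid 12, Hiro 0, Priya 24, Jamal 24. Hiro eliminated.
Round 2: Yara 9, Farid 12, Priya 24, Jamal 24. Yara eliminated.
Round 3: Farid 12, Priya 24, Jamal 33. Farid eliminated.
Round 4: Priya 36, Jamal 33. Priya has a majority (≥35).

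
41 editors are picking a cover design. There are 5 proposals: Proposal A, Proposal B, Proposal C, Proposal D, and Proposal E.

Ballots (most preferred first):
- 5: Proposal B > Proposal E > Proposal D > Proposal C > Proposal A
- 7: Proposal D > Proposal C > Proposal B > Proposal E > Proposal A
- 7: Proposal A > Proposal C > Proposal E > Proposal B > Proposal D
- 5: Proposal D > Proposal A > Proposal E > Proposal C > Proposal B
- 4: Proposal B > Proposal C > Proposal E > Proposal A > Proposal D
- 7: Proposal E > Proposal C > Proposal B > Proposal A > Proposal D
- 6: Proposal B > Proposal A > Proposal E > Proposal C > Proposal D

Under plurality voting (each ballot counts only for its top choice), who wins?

First-place votes: Proposal A 7, Proposal B 15, Proposal C 0, Proposal D 12, Proposal E 7.

Proposal B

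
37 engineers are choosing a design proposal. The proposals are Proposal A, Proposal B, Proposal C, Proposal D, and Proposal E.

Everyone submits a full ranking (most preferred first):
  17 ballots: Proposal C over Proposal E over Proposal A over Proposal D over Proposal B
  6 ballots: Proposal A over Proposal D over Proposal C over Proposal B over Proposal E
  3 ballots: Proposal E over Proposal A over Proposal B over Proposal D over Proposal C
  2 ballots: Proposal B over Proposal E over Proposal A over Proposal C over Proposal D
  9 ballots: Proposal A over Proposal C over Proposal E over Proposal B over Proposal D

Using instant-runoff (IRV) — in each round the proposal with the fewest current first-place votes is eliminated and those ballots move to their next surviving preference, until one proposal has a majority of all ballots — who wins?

Round 1: Proposal A 15, Proposal B 2, Proposal C 17, Proposal D 0, Proposal E 3. Proposal D eliminated.
Round 2: Proposal A 15, Proposal B 2, Proposal C 17, Proposal E 3. Proposal B eliminated.
Round 3: Proposal A 15, Proposal C 17, Proposal E 5. Proposal E eliminated.
Round 4: Proposal A 20, Proposal C 17. Proposal A has a majority (≥19).

Proposal A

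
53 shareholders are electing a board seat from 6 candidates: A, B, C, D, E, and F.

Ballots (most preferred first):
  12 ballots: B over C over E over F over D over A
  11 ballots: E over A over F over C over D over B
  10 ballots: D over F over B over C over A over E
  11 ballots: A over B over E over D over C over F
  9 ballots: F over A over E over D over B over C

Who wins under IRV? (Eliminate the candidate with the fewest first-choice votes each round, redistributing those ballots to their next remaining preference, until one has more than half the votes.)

Round 1: A 11, B 12, C 0, D 10, E 11, F 9. C eliminated.
Round 2: A 11, B 12, D 10, E 11, F 9. F eliminated.
Round 3: A 20, B 12, D 10, E 11. D eliminated.
Round 4: A 20, B 22, E 11. E eliminated.
Round 5: A 31, B 22. A has a majority (≥27).

A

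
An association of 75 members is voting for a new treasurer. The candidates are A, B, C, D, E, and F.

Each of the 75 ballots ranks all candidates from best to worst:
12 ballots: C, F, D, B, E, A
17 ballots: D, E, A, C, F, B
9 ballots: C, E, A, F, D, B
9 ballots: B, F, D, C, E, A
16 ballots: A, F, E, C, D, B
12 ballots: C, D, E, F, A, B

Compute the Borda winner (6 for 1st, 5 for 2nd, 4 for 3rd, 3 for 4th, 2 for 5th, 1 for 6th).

C

A: 12×1 + 17×4 + 9×4 + 9×1 + 16×6 + 12×2 = 245
B: 12×3 + 17×1 + 9×1 + 9×6 + 16×1 + 12×1 = 144
C: 12×6 + 17×3 + 9×6 + 9×3 + 16×3 + 12×6 = 324
D: 12×4 + 17×6 + 9×2 + 9×4 + 16×2 + 12×5 = 296
E: 12×2 + 17×5 + 9×5 + 9×2 + 16×4 + 12×4 = 284
F: 12×5 + 17×2 + 9×3 + 9×5 + 16×5 + 12×3 = 282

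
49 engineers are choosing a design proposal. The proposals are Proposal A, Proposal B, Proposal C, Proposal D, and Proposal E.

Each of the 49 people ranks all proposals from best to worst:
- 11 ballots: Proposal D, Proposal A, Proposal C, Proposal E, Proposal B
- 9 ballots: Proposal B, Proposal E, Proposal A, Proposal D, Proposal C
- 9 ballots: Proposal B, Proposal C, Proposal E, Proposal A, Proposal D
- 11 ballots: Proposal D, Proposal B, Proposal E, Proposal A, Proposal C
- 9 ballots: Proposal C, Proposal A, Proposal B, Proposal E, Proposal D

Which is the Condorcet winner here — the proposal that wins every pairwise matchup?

Proposal B vs Proposal A: 29–20
Proposal B vs Proposal C: 29–20
Proposal B vs Proposal D: 27–22
Proposal B vs Proposal E: 38–11
Proposal B beats every other proposal.

Proposal B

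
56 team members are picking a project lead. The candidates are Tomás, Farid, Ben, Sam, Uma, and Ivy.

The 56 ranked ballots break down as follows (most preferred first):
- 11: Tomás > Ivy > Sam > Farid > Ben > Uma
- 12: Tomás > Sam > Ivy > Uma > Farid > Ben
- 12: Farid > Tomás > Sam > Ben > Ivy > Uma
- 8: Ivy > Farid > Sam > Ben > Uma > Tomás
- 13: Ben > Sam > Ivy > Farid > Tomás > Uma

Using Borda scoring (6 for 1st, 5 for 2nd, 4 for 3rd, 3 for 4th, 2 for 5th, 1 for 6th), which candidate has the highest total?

Tomás: 11×6 + 12×6 + 12×5 + 8×1 + 13×2 = 232
Farid: 11×3 + 12×2 + 12×6 + 8×5 + 13×3 = 208
Ben: 11×2 + 12×1 + 12×3 + 8×3 + 13×6 = 172
Sam: 11×4 + 12×5 + 12×4 + 8×4 + 13×5 = 249
Uma: 11×1 + 12×3 + 12×1 + 8×2 + 13×1 = 88
Ivy: 11×5 + 12×4 + 12×2 + 8×6 + 13×4 = 227

Sam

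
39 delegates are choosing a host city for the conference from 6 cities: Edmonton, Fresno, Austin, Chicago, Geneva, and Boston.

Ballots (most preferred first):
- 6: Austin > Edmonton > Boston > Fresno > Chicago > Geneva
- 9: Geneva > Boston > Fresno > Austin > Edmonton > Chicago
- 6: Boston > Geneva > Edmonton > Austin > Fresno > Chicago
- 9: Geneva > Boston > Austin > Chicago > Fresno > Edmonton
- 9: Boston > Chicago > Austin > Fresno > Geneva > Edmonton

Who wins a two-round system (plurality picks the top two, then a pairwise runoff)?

Round 1 first-place votes: Edmonton 0, Fresno 0, Austin 6, Chicago 0, Geneva 18, Boston 15. Geneva and Boston advance.
Runoff: Geneva is ranked above Boston on 18 ballots, Boston above Geneva on 21.

Boston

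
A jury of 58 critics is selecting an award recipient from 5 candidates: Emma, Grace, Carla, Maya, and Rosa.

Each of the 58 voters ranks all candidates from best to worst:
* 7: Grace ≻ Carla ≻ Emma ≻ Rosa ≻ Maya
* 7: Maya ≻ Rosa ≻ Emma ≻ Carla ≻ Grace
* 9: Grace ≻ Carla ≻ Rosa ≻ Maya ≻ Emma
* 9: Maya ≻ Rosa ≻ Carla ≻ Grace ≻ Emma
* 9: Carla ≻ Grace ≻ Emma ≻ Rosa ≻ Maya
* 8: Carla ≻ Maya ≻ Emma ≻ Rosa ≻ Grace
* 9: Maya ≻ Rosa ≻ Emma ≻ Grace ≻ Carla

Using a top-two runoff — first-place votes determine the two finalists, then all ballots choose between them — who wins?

Carla

Round 1 first-place votes: Emma 0, Grace 16, Carla 17, Maya 25, Rosa 0. Maya and Carla advance.
Runoff: Maya is ranked above Carla on 25 ballots, Carla above Maya on 33.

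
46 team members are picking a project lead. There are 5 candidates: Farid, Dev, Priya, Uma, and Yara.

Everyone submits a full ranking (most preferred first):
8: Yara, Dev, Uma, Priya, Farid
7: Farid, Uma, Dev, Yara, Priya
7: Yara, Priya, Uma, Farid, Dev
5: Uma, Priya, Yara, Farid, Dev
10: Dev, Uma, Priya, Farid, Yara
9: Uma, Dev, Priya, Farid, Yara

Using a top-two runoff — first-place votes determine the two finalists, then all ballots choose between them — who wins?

Round 1 first-place votes: Farid 7, Dev 10, Priya 0, Uma 14, Yara 15. Yara and Uma advance.
Runoff: Yara is ranked above Uma on 15 ballots, Uma above Yara on 31.

Uma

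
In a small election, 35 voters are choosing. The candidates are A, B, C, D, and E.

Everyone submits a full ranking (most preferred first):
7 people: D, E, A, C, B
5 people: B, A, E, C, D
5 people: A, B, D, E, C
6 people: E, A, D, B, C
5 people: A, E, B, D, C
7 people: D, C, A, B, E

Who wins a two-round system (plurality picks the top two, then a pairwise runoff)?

Round 1 first-place votes: A 10, B 5, C 0, D 14, E 6. D and A advance.
Runoff: D is ranked above A on 14 ballots, A above D on 21.

A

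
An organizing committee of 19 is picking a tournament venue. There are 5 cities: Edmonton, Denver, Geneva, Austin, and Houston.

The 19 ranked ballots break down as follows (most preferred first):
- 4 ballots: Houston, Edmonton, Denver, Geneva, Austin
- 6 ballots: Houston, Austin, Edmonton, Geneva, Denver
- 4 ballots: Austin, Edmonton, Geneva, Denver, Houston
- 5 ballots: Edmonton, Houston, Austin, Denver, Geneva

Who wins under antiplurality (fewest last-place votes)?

Edmonton

Last-place votes: Edmonton 0, Denver 6, Geneva 5, Austin 4, Houston 4.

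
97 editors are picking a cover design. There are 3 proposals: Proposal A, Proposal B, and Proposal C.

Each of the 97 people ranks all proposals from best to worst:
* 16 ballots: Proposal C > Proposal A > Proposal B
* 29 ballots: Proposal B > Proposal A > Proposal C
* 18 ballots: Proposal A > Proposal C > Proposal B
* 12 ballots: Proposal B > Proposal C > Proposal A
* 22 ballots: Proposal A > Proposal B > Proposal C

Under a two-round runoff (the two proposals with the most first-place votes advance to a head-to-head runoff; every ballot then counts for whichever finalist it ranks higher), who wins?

Proposal A

Round 1 first-place votes: Proposal A 40, Proposal B 41, Proposal C 16. Proposal B and Proposal A advance.
Runoff: Proposal B is ranked above Proposal A on 41 ballots, Proposal A above Proposal B on 56.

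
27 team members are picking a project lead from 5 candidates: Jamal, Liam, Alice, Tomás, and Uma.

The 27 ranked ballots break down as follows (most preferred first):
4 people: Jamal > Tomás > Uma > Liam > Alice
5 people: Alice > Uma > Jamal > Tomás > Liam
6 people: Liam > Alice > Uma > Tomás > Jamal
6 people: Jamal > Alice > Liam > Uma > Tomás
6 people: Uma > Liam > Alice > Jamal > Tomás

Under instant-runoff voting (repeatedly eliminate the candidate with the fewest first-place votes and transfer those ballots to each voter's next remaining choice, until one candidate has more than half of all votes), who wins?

Round 1: Jamal 10, Liam 6, Alice 5, Tomás 0, Uma 6. Tomás eliminated.
Round 2: Jamal 10, Liam 6, Alice 5, Uma 6. Alice eliminated.
Round 3: Jamal 10, Liam 6, Uma 11. Liam eliminated.
Round 4: Jamal 10, Uma 17. Uma has a majority (≥14).

Uma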